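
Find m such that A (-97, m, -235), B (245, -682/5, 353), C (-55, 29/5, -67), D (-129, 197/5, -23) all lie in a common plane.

Coplanarity ⇔ det[AB; AC; AD] = 0.
Expanding, this is linear in m: (-44280)m + (1186704) = 0.
So m = 134/5.

134/5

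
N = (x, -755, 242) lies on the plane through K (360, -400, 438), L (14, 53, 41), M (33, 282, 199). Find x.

357

A normal to the plane is n = KL × KM = (162487, 47125, -87841).
N lies in the plane iff n · KN = 0.
This gives (162487)x + (-58007859) = 0, so x = 357.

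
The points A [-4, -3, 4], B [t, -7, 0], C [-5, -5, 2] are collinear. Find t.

-6

Collinearity requires AB × AC = 0; each component is linear in t.
The y-component gives (2)t + (12) = 0, so t = -6.
The remaining components then also vanish.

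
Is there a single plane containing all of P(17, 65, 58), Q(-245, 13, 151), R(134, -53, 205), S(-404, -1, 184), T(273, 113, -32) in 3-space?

No

The plane through P, Q, R has normal n = PQ × PR = (3330, 49395, 37000) and equation n·X = 5413285.
Checking the remaining points: n·S = 5413285, n·T = 5306725.
Since n·T = 5306725 ≠ 5413285, T is off the plane and the points are not all coplanar.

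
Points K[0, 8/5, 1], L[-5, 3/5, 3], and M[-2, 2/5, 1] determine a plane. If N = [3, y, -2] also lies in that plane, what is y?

Coplanarity requires KL · (KM × KN) = 0.
KL = (-5, -1, 2), KM = (-2, -6/5, 0); the triple product is linear in y with coefficient -4 and constant term 8/5.
Setting it to zero: y = 2/5.

2/5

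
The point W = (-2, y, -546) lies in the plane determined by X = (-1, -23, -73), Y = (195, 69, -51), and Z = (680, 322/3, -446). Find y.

-668/3

Coplanarity requires XY · (XZ × XW) = 0.
XY = (196, 92, 22), XZ = (681, 391/3, -373); the triple product is linear in y with coefficient 88090 and constant term 58844120/3.
Setting it to zero: y = -668/3.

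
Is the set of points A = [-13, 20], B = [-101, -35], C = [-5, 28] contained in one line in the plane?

AB = (-88, -55), AC = (8, 8).
det[AB; AC] = (-88)(8) − (-55)(8) = -264.
The determinant is nonzero, so they are not collinear.

No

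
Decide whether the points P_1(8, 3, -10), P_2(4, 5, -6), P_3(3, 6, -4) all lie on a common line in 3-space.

No

P_1P_2 = (-4, 2, 4), P_1P_3 = (-5, 3, 6).
Comparing components 3 and 1: (4)(-5) − (-4)(6) = 4 ≠ 0, so P_1P_2 and P_1P_3 are not parallel and the points are not collinear.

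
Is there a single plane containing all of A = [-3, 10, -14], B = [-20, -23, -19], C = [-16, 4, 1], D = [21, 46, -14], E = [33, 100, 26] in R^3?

The plane through A, B, C has normal n = AB × AC = (-525, 320, -327) and equation n·P = 9353.
Checking the remaining points: n·D = 8273, n·E = 6173.
Since n·D = 8273 ≠ 9353, D is off the plane and the points are not all coplanar.

No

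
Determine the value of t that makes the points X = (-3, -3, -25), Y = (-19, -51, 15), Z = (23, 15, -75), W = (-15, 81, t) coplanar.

Normal to plane XYZ: n = (1680, 240, 960); plane equation n·P = -29760.
Requiring n·W = -29760: (960)t + (-5760) = -29760.
So t = -25.

-25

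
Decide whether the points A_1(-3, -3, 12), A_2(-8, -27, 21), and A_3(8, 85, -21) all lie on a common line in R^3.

No

A_1A_2 = (-5, -24, 9), A_1A_3 = (11, 88, -33).
A_1A_2 × A_1A_3 = (0, -66, -176).
The cross product is nonzero, so the points do not lie on one line.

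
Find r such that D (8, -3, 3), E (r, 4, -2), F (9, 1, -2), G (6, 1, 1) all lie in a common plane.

Normal to plane DFG: n = (12, 12, 12); plane equation n·P = 96.
Requiring n·E = 96: (12)r + (24) = 96.
So r = 6.

6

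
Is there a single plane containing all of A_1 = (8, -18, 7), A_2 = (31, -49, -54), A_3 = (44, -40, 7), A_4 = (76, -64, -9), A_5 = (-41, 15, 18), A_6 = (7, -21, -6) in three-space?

Yes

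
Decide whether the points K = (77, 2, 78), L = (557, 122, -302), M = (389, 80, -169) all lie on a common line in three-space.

KL = (480, 120, -380), KM = (312, 78, -247).
Each component of KM is 13/20 times the corresponding component of KL, so KM = 13/20·KL and the points are collinear.

Yes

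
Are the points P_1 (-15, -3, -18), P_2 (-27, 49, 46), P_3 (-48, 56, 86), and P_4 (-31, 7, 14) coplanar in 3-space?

With P_1 as base: P_1P_2 = (-12, 52, 64), P_1P_3 = (-33, 59, 104), P_1P_4 = (-16, 10, 32).
P_1P_3 × P_1P_4 = (848, -608, 614).
P_1P_2 · (P_1P_3 × P_1P_4) = -2496.
Since -2496 ≠ 0, the four points are not coplanar.

No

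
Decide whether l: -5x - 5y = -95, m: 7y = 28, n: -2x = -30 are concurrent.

Intersecting l and m: solving the 2×2 system gives (x, y) = (15, 4).
Substitute into n: (-2)(15) + (0)(4) = -30.
This equals -30, so (15, 4) lies on all three lines and they are concurrent.

Yes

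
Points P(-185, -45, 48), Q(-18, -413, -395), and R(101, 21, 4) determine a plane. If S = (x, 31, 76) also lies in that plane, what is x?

-57

A normal to the plane is n = PQ × PR = (45430, -119350, 116270).
S lies in the plane iff n · PS = 0.
This gives (45430)x + (2589510) = 0, so x = -57.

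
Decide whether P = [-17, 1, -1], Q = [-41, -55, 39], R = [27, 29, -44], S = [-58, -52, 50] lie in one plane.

A normal to the plane through P, Q, R is n = PQ × PR = (1288, 728, 1792).
The plane has equation n·X = -22960. For S: n·S = -22960.
Equal, so S lies in the plane and all four are coplanar.

Yes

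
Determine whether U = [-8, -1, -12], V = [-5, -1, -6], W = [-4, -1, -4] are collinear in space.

Yes

UV = (3, 0, 6), UW = (4, 0, 8).
UV × UW = (0, 0, 0).
The cross product vanishes, so the three points are collinear.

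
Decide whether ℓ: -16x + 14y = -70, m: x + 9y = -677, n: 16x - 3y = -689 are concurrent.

Lines aᵢx + bᵢy = cᵢ with pairwise distinct directions are concurrent exactly when det[aᵢ bᵢ cᵢ] = 0.
Here the determinant is 0.
It vanishes, so the lines are concurrent at (-56, -69).

Yes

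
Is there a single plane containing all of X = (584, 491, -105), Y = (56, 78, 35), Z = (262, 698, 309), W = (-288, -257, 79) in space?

Yes

With X as base: XY = (-528, -413, 140), XZ = (-322, 207, 414), XW = (-872, -748, 184).
XZ × XW = (347760, -301760, 421360).
XY · (XZ × XW) = 0.
The scalar triple product vanishes, so the four points are coplanar.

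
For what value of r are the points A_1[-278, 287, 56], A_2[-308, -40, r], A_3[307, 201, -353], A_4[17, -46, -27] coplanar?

218

Normal to plane A_1A_3A_4: n = (-129059, -72100, -169435); plane equation n·P = 5697342.
Requiring n·A_2 = 5697342: (-169435)r + (42634172) = 5697342.
So r = 218.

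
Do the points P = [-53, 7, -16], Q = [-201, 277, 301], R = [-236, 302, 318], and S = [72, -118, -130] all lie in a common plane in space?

Yes

The four points are coplanar iff the 3×3 determinant with rows PQ, PR, PS is zero.
Rows: (-148, 270, 317), (-183, 295, 334), (125, -125, -114).
Expanding along the first row: (-148)(8120) − (270)(-20888) + (317)(-14000) = 0.
Zero determinant ⇒ coplanar.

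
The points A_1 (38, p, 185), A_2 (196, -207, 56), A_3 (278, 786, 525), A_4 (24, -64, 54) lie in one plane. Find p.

221

Coplanarity ⇔ det[A_1A_2; A_1A_3; A_1A_4] = 0.
Expanding, this is linear in p: (80504)p + (-17791384) = 0.
So p = 221.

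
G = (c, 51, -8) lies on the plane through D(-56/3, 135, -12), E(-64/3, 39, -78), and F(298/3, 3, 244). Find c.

The plane through D, E, F has equation −33288x − (21316/3)y + 11680z = -478004.
Substituting G: (-33288)c + (-455812) = -478004, so c = 2/3.

2/3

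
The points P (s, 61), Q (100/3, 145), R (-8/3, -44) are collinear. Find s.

52/3

The three points are collinear iff det[PQ; PR] = 0.
This determinant is linear in s: (189)s + (-3276) = 0, so s = 52/3.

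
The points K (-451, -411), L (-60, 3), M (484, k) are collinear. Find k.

Collinearity: (M − K) must be parallel to (L − K) = (391, 414).
Cross-multiplying the components: (k − (-411))·(391) = (935)·(414).
Solving gives k = 579.

579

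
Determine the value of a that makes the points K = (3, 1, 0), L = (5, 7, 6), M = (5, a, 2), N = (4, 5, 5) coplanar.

5

The points are coplanar iff KL · (KM × KN) = 0.
Expanding, this is linear in a: (4)a + (-20) = 0.
So a = 5.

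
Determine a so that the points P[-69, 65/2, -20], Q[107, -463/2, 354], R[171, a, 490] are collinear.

-655/2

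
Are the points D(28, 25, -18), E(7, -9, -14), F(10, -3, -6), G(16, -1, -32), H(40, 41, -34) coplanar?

No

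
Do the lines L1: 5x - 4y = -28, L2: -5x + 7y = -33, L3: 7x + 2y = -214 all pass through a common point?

No

The three lines meet at one point iff the augmented coefficient matrix [aᵢ bᵢ cᵢ] has rank < 3, i.e. its determinant vanishes.
Here the determinant is -304.
Nonzero, so no common point exists.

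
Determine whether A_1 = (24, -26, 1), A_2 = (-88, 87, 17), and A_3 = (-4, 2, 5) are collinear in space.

A_1A_2 = (-112, 113, 16), A_1A_3 = (-28, 28, 4).
A_1A_2 × A_1A_3 = (4, 0, 28).
The cross product is nonzero, so the points do not lie on one line.

No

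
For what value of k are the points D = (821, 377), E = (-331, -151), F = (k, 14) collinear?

29

Collinearity: (F − D) must be parallel to (E − D) = (-1152, -528).
Cross-multiplying the components: (k − 821)·(-528) = (-363)·(-1152).
Solving gives k = 29.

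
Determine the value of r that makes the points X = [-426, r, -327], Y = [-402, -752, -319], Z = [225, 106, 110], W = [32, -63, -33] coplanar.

-858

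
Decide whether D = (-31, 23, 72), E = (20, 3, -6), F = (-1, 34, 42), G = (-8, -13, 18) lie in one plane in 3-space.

Yes

A normal to the plane through D, E, F is n = DE × DF = (1458, -810, 1161).
The plane has equation n·P = 19764. For G: n·G = 19764.
Equal, so G lies in the plane and all four are coplanar.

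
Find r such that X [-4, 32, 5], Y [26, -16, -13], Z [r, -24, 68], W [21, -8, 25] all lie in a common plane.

The points are coplanar iff XY · (XZ × XW) = 0.
Expanding, this is linear in r: (1680)r + (-52080) = 0.
So r = 31.

31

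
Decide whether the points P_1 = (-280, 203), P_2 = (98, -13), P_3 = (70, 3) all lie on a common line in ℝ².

Yes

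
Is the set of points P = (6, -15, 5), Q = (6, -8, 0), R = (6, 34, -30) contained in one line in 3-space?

Yes

PQ = (0, 7, -5), PR = (0, 49, -35).
PQ × PR = (0, 0, 0).
The cross product vanishes, so the three points are collinear.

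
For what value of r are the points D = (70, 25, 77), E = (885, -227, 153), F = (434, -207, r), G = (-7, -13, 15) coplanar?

Normal to plane DEG: n = (18512, 44678, -50374); plane equation n·P = -1466008.
Requiring n·F = -1466008: (-50374)r + (-1214138) = -1466008.
So r = 5.

5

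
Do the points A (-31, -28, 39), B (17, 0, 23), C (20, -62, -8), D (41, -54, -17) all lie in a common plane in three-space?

A normal to the plane through A, B, C is n = AB × AC = (-1860, 1440, -3060).
The plane has equation n·P = -102000. For D: n·D = -102000.
Equal, so D lies in the plane and all four are coplanar.

Yes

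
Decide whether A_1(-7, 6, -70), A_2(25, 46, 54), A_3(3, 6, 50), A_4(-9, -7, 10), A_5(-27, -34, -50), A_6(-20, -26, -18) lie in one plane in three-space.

The plane through A_1, A_2, A_3 has normal n = A_1A_2 × A_1A_3 = (4800, -2600, -400) and equation n·P = -21200.
Checking the remaining points: n·A_4 = -29000, n·A_5 = -21200, n·A_6 = -21200.
Since n·A_4 = -29000 ≠ -21200, A_4 is off the plane and the points are not all coplanar.

No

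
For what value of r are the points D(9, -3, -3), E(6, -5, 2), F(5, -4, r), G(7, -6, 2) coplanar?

Normal to plane DEG: n = (5, 5, 5); plane equation n·P = 15.
Requiring n·F = 15: (5)r + (5) = 15.
So r = 2.

2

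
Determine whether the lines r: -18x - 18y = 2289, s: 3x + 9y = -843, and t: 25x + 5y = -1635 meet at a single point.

No

The three lines meet at one point iff the augmented coefficient matrix [aᵢ bᵢ cᵢ] has rank < 3, i.e. its determinant vanishes.
Here the determinant is -630.
Nonzero, so no common point exists.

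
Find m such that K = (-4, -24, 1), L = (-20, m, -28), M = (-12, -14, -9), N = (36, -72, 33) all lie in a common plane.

Normal to plane KMN: n = (-160, -144, -16); plane equation n·P = 4080.
Requiring n·L = 4080: (-144)m + (3648) = 4080.
So m = -3.

-3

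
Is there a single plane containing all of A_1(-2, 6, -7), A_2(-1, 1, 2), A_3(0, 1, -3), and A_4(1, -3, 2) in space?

No

The four points are coplanar iff the 3×3 determinant with rows A_1A_2, A_1A_3, A_1A_4 is zero.
Rows: (1, -5, 9), (2, -5, 4), (3, -9, 9).
Expanding along the first row: (1)(-9) − (-5)(6) + (9)(-3) = -6.
Nonzero ⇒ not coplanar.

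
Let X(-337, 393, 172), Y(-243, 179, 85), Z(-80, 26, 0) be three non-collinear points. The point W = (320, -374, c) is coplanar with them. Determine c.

A normal to the plane is n = XY × XZ = (4879, -6191, 20500).
W lies in the plane iff n · XW = 0.
This gives (20500)c + (4428000) = 0, so c = -216.

-216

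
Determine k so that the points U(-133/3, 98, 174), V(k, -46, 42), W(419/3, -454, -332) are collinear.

11/3

Direction UW = (184, -552, -506). From the y-coordinate of V, the parameter along the line is τ = (-46 − 98)/(-552) = 6/23.
Then k = (-133/3) + 6/23·(184) = 11/3.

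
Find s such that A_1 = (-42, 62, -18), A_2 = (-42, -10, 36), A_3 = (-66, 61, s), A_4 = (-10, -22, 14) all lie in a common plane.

The points are coplanar iff A_1A_2 · (A_1A_3 × A_1A_4) = 0.
Expanding, this is linear in s: (-2304)s + (13824) = 0.
So s = 6.

6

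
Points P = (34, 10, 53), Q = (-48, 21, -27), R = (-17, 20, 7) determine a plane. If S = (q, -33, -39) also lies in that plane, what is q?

-2

A normal to the plane is n = PQ × PR = (294, 308, -259).
S lies in the plane iff n · PS = 0.
This gives (294)q + (588) = 0, so q = -2.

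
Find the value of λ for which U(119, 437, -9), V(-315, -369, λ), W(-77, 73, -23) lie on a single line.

Direction UW = (-196, -364, -14). From the x-coordinate of V, the parameter along the line is τ = (-315 − 119)/(-196) = 31/14.
Then λ = (-9) + 31/14·(-14) = -40.

-40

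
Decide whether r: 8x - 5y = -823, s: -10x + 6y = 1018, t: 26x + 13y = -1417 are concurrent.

Lines aᵢx + bᵢy = cᵢ with pairwise distinct directions are concurrent exactly when det[aᵢ bᵢ cᵢ] = 0.
Here the determinant is 0.
It vanishes, so the lines are concurrent at (-76, 43).

Yes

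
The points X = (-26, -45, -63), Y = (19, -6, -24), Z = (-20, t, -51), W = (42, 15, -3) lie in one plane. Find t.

-33

Normal to plane XYW: n = (0, -48, 48); plane equation n·P = -864.
Requiring n·Z = -864: (-48)t + (-2448) = -864.
So t = -33.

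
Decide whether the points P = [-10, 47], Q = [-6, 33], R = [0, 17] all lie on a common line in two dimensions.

No

PQ = (4, -14), PR = (10, -30).
If collinear, PR would be a scalar multiple of PQ. But (4)·(-30) ≠ (-14)·(10) (difference 20), so they are not parallel; the points are not collinear.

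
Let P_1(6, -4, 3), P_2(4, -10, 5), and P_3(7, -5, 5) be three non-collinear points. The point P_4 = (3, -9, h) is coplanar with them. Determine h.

A normal to the plane is n = P_1P_2 × P_1P_3 = (-10, 6, 8).
P_4 lies in the plane iff n · P_1P_4 = 0.
This gives (8)h + (-24) = 0, so h = 3.

3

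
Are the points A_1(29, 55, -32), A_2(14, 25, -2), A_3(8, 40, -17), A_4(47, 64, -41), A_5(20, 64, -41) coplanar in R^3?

Yes

The plane through A_1, A_2, A_3 has normal n = A_1A_2 × A_1A_3 = (0, -405, -405) and equation n·P = -9315.
Checking the remaining points: n·A_4 = -9315, n·A_5 = -9315.
All equal -9315, so all 5 points lie in one plane.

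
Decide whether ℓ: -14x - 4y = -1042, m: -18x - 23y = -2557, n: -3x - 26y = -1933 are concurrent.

The three lines meet at one point iff the augmented coefficient matrix [aᵢ bᵢ cᵢ] has rank < 3, i.e. its determinant vanishes.
Here the determinant is 1056.
Nonzero, so no common point exists.

No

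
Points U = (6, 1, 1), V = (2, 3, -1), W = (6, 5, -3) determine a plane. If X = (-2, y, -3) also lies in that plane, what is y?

Coplanarity requires UV · (UW × UX) = 0.
UV = (-4, 2, -2), UW = (0, 4, -4); the triple product is linear in y with coefficient -16 and constant term 80.
Setting it to zero: y = 5.

5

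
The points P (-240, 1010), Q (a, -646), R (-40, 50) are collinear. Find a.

105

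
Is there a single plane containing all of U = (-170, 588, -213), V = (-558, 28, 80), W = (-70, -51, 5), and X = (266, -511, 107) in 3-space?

A normal to the plane through U, V, W is n = UV × UW = (65147, 113884, 303932).
The plane has equation n·P = -8848714. For X: n·X = -8344898.
-8344898 ≠ -8848714, so X is off the plane.

No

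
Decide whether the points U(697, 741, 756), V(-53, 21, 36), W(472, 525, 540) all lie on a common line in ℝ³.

Yes

UV = (-750, -720, -720), UW = (-225, -216, -216).
Each component of UW is 3/10 times the corresponding component of UV, so UW = 3/10·UV and the points are collinear.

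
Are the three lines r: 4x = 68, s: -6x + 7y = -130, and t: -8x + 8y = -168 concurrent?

The three lines meet at one point iff the augmented coefficient matrix [aᵢ bᵢ cᵢ] has rank < 3, i.e. its determinant vanishes.
Here the determinant is 0.
It vanishes, so the lines are concurrent at (17, -4).

Yes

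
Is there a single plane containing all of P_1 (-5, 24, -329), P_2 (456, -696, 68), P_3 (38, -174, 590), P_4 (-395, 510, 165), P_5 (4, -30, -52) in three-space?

Yes

The plane through P_1, P_2, P_3 has normal n = P_1P_2 × P_1P_3 = (-583074, -406588, -60318) and equation n·P = 13001880.
Checking the remaining points: n·P_4 = 13001880, n·P_5 = 13001880.
All equal 13001880, so all 5 points lie in one plane.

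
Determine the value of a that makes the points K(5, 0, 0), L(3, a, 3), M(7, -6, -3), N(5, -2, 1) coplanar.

6

The points are coplanar iff KL · (KM × KN) = 0.
Expanding, this is linear in a: (-2)a + (12) = 0.
So a = 6.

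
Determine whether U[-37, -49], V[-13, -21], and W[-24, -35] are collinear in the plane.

UV = (24, 28), UW = (13, 14).
If collinear, UW would be a scalar multiple of UV. But (24)·(14) ≠ (28)·(13) (difference -28), so they are not parallel; the points are not collinear.

No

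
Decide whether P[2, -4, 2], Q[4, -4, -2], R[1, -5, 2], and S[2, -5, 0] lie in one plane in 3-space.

Yes

A normal to the plane through P, Q, R is n = PQ × PR = (-4, 4, -2).
The plane has equation n·X = -28. For S: n·S = -28.
Equal, so S lies in the plane and all four are coplanar.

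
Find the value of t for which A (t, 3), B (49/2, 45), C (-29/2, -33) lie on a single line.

The three points are collinear iff det[AB; AC] = 0.
This determinant is linear in t: (78)t + (-273) = 0, so t = 7/2.

7/2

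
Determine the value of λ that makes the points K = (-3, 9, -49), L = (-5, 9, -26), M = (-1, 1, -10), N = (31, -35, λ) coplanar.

Normal to plane KLM: n = (184, 124, 16); plane equation n·P = -220.
Requiring n·N = -220: (16)λ + (1364) = -220.
So λ = -99.

-99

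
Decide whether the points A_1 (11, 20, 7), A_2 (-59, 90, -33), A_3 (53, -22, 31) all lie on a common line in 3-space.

A_1A_2 = (-70, 70, -40), A_1A_3 = (42, -42, 24).
Each component of A_1A_3 is -3/5 times the corresponding component of A_1A_2, so A_1A_3 = -3/5·A_1A_2 and the points are collinear.

Yes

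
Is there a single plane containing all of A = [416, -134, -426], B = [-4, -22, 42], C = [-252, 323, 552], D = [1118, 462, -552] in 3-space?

Yes

A normal to the plane through A, B, C is n = AB × AC = (-104340, 98136, -117124).
The plane has equation n·P = -6660840. For D: n·D = -6660840.
Equal, so D lies in the plane and all four are coplanar.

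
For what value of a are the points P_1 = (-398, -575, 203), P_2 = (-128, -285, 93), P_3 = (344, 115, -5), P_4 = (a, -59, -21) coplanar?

30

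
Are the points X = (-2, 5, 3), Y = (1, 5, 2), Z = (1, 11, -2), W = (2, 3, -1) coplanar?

No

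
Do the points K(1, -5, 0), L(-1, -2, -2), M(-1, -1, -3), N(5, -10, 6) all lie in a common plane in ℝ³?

No

With K as base: KL = (-2, 3, -2), KM = (-2, 4, -3), KN = (4, -5, 6).
KM × KN = (9, 0, -6).
KL · (KM × KN) = -6.
Since -6 ≠ 0, the four points are not coplanar.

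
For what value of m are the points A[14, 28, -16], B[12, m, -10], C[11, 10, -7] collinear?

16

Direction AC = (-3, -18, 9). From the x-coordinate of B, the parameter along the line is τ = (12 − 14)/(-3) = 2/3.
Then m = 28 + 2/3·(-18) = 16.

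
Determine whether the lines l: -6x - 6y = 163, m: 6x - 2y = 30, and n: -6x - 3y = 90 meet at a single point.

No

Lines aᵢx + bᵢy = cᵢ with pairwise distinct directions are concurrent exactly when det[aᵢ bᵢ cᵢ] = 0.
Here the determinant is -30.
Nonzero, so no common point exists.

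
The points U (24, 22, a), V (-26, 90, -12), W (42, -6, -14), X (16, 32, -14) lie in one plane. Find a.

-15

The points are coplanar iff UV · (UW × UX) = 0.
Expanding, this is linear in a: (-88)a + (-1320) = 0.
So a = -15.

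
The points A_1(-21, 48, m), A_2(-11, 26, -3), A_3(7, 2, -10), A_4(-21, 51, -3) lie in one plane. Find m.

-2

Coplanarity ⇔ det[A_1A_2; A_1A_3; A_1A_4] = 0.
Expanding, this is linear in m: (-210)m + (-420) = 0.
So m = -2.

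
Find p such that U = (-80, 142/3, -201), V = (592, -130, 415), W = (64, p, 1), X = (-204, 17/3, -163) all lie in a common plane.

-25

The points are coplanar iff UV · (UW × UX) = 0.
Expanding, this is linear in p: (101920)p + (2548000) = 0.
So p = -25.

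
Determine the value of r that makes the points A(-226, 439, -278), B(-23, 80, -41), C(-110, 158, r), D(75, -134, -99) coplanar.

-464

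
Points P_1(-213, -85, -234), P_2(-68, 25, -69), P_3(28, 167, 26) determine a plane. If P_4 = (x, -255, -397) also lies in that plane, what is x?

-366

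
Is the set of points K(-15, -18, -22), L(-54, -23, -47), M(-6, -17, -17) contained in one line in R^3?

No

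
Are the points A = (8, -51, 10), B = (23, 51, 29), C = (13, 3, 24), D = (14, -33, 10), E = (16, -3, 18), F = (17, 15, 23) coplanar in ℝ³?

The plane through A, B, C has normal n = AB × AC = (402, -115, 300) and equation n·P = 12081.
Checking the remaining points: n·D = 12423, n·E = 12177, n·F = 12009.
Since n·D = 12423 ≠ 12081, D is off the plane and the points are not all coplanar.

No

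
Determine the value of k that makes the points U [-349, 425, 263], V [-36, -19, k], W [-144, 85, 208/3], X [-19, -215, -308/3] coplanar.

11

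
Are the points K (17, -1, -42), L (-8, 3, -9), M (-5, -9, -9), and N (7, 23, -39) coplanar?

The four points are coplanar iff the 3×3 determinant with rows KL, KM, KN is zero.
Rows: (-25, 4, 33), (-22, -8, 33), (-10, 24, 3).
Expanding along the first row: (-25)(-816) − (4)(264) + (33)(-608) = -720.
Nonzero ⇒ not coplanar.

No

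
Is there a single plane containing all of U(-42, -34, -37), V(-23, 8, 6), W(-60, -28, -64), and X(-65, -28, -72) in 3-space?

The four points are coplanar iff the 3×3 determinant with rows UV, UW, UX is zero.
Rows: (19, 42, 43), (-18, 6, -27), (-23, 6, -35).
Expanding along the first row: (19)(-48) − (42)(9) + (43)(30) = 0.
Zero determinant ⇒ coplanar.

Yes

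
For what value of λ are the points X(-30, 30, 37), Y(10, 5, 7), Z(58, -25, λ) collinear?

-29

Collinearity requires XY × XZ = 0; each component is linear in λ.
The x-component gives (-25)λ + (-725) = 0, so λ = -29.
The remaining components then also vanish.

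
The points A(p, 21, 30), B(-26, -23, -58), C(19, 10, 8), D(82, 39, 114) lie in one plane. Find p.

Coplanarity ⇔ det[AB; AC; AD] = 0.
Expanding, this is linear in p: (-1584)p + (53856) = 0.
So p = 34.

34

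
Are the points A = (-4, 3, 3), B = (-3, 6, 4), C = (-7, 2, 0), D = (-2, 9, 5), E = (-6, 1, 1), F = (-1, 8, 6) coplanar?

Yes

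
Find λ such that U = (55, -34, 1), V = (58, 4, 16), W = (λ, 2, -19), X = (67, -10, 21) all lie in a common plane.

25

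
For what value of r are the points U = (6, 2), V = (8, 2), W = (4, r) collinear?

The three points are collinear iff det[UV; UW] = 0.
This determinant is linear in r: (2)r + (-4) = 0, so r = 2.

2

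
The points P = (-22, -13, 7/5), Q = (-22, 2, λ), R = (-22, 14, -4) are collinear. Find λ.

-8/5

Direction PR = (0, 27, -27/5). From the y-coordinate of Q, the parameter along the line is τ = (2 − (-13))/27 = 5/9.
Then λ = 7/5 + 5/9·(-27/5) = -8/5.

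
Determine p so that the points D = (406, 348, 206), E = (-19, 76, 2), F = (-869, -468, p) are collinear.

Direction DE = (-425, -272, -204). From the x-coordinate of F, the parameter along the line is τ = (-869 − 406)/(-425) = 3.
Then p = 206 + 3·(-204) = -406.

-406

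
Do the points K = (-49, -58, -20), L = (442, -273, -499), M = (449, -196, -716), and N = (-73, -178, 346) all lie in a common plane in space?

Yes

With K as base: KL = (491, -215, -479), KM = (498, -138, -696), KN = (-24, -120, 366).
KM × KN = (-134028, -165564, -63072).
KL · (KM × KN) = 0.
The scalar triple product vanishes, so the four points are coplanar.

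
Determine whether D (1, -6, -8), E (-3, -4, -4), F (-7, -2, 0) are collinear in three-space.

Yes

DE = (-4, 2, 4), DF = (-8, 4, 8).
Each component of DF is 2 times the corresponding component of DE, so DF = 2·DE and the points are collinear.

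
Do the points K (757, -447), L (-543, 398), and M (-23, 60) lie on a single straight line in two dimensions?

Yes

KL = (-1300, 845), KM = (-780, 507).
Twice the signed area of △KLM is (-1300)(507) − (845)(-780) = 0.
The triangle is degenerate (zero area), so the points are collinear.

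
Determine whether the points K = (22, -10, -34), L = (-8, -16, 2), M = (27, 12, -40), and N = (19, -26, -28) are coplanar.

No

A normal to the plane through K, L, M is n = KL × KM = (-756, 0, -630).
The plane has equation n·P = 4788. For N: n·N = 3276.
3276 ≠ 4788, so N is off the plane.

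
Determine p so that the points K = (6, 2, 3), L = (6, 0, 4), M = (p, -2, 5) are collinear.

Direction KL = (0, -2, 1). From the y-coordinate of M, the parameter along the line is τ = (-2 − 2)/(-2) = 2.
Then p = 6 + 2·(0) = 6.

6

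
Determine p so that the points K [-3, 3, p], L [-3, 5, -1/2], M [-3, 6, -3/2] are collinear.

3/2

Direction LM = (0, 1, -1). From the y-coordinate of K, the parameter along the line is τ = (3 − 5)/1 = -2.
Then p = (-1/2) + (-2)·(-1) = 3/2.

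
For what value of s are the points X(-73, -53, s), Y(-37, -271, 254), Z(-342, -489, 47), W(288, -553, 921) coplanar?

18

The points are coplanar iff XY · (XZ × XW) = 0.
Expanding, this is linear in s: (-156860)s + (2823480) = 0.
So s = 18.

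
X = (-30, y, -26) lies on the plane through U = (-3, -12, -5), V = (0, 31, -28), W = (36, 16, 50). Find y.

-57

Coplanarity requires UV · (UW × UX) = 0.
UV = (3, 43, -23), UW = (39, 28, 55); the triple product is linear in y with coefficient -1062 and constant term -60534.
Setting it to zero: y = -57.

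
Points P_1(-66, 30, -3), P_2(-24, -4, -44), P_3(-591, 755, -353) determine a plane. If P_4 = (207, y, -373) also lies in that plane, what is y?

The plane through P_1, P_2, P_3 has equation 41625x + 36225y + 12600z = -1698300.
Substituting P_4: (36225)y + (3916575) = -1698300, so y = -155.

-155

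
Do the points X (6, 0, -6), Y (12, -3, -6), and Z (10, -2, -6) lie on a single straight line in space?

XY = (6, -3, 0), XZ = (4, -2, 0).
Each component of XZ is 2/3 times the corresponding component of XY, so XZ = 2/3·XY and the points are collinear.

Yes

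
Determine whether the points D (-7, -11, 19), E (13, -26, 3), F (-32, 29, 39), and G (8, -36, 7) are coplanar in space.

A normal to the plane through D, E, F is n = DE × DF = (340, 0, 425).
The plane has equation n·P = 5695. For G: n·G = 5695.
Equal, so G lies in the plane and all four are coplanar.

Yes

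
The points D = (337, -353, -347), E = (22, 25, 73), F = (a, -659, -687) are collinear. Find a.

592

Direction DE = (-315, 378, 420). From the y-coordinate of F, the parameter along the line is τ = (-659 − (-353))/378 = -17/21.
Then a = 337 + (-17/21)·(-315) = 592.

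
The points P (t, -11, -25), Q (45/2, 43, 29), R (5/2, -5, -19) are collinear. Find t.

0

Direction QR = (-20, -48, -48). From the y-coordinate of P, the parameter along the line is τ = (-11 − 43)/(-48) = 9/8.
Then t = 45/2 + 9/8·(-20) = 0.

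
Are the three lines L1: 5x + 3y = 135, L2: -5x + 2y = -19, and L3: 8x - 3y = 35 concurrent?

No

Intersecting L1 and L2: solving the 2×2 system gives (x, y) = (327/25, 116/5).
Substitute into L3: (8)(327/25) + (-3)(116/5) = 876/25.
But L3 requires 35 ≠ 876/25, so the three lines have no common point.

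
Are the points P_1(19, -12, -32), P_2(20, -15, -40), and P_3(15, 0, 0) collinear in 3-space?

Yes

P_1P_2 = (1, -3, -8), P_1P_3 = (-4, 12, 32).
P_1P_2 × P_1P_3 = (0, 0, 0).
The cross product vanishes, so the three points are collinear.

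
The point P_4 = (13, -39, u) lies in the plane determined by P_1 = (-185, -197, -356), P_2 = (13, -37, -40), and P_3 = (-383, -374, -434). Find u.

A normal to the plane is n = P_1P_2 × P_1P_3 = (43452, -47124, -3366).
P_4 lies in the plane iff n · P_1P_4 = 0.
This gives (-3366)u + (-40392) = 0, so u = -12.

-12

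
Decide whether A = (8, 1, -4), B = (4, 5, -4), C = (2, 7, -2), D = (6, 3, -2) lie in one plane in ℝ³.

The four points are coplanar iff the 3×3 determinant with rows AB, AC, AD is zero.
Rows: (-4, 4, 0), (-6, 6, 2), (-2, 2, 2).
Expanding along the first row: (-4)(8) − (4)(-8) + (0)(0) = 0.
Zero determinant ⇒ coplanar.

Yes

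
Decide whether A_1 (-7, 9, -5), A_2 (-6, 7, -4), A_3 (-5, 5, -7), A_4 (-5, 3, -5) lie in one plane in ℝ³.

The four points are coplanar iff the 3×3 determinant with rows A_1A_2, A_1A_3, A_1A_4 is zero.
Rows: (1, -2, 1), (2, -4, -2), (2, -6, 0).
Expanding along the first row: (1)(-12) − (-2)(4) + (1)(-4) = -8.
Nonzero ⇒ not coplanar.

No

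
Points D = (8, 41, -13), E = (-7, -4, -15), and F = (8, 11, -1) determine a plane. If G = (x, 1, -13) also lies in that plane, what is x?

A normal to the plane is n = DE × DF = (-600, 180, 450).
G lies in the plane iff n · DG = 0.
This gives (-600)x + (-2400) = 0, so x = -4.

-4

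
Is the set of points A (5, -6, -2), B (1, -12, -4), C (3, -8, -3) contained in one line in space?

No

AB = (-4, -6, -2), AC = (-2, -2, -1).
AB × AC = (2, 0, -4).
The cross product is nonzero, so the points do not lie on one line.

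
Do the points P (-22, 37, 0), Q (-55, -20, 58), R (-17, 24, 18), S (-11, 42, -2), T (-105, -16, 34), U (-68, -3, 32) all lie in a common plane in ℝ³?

Yes

The plane through P, Q, R has normal n = PQ × PR = (-272, 884, 714) and equation n·X = 38692.
Checking the remaining points: n·S = 38692, n·T = 38692, n·U = 38692.
All equal 38692, so all 6 points lie in one plane.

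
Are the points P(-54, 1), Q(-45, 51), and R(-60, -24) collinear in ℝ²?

PQ = (9, 50), PR = (-6, -25).
det[PQ; PR] = (9)(-25) − (50)(-6) = 75.
The determinant is nonzero, so they are not collinear.

No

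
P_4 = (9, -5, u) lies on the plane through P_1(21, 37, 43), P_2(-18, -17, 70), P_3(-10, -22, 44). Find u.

Coplanarity requires P_1P_2 · (P_1P_3 × P_1P_4) = 0.
P_1P_2 = (-39, -54, 27), P_1P_3 = (-31, -59, 1); the triple product is linear in u with coefficient 627 and constant term -11913.
Setting it to zero: u = 19.

19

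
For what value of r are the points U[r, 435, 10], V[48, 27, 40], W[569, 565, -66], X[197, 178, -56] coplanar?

The points are coplanar iff UV · (UW × UX) = 0.
Expanding, this is linear in r: (35642)r + (-15718122) = 0.
So r = 441.

441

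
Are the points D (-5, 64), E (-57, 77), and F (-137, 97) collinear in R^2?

DE = (-52, 13), DF = (-132, 33).
Checking proportionality: DF = 33/13·DE, so the vectors are parallel and the points are collinear.

Yes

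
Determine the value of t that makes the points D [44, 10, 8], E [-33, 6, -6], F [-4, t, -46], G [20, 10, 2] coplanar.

42

Normal to plane DEG: n = (24, -126, -96); plane equation n·P = -972.
Requiring n·F = -972: (-126)t + (4320) = -972.
So t = 42.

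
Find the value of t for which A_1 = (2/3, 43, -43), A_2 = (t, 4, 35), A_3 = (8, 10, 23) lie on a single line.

28/3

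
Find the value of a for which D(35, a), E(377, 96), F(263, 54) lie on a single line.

-30

Collinearity: (D − E) must be parallel to (F − E) = (-114, -42).
Cross-multiplying the components: (a − 96)·(-114) = (-342)·(-42).
Solving gives a = -30.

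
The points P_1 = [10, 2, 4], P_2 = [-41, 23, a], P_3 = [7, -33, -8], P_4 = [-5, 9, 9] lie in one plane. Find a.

Normal to plane P_1P_3P_4: n = (-91, 195, -546); plane equation n·P = -2704.
Requiring n·P_2 = -2704: (-546)a + (8216) = -2704.
So a = 20.

20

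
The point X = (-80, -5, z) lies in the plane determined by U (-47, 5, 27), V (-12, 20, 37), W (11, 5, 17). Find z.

22

The plane through U, V, W has equation −150x + 930y − 870z = -11790.
Substituting X: (-870)z + (7350) = -11790, so z = 22.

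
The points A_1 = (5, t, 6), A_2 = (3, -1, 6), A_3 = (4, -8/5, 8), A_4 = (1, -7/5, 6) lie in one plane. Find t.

-3/5

Coplanarity ⇔ det[A_1A_2; A_1A_3; A_1A_4] = 0.
Expanding, this is linear in t: (4)t + (12/5) = 0.
So t = -3/5.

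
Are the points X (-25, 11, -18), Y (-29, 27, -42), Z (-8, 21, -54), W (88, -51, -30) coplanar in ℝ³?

With X as base: XY = (-4, 16, -24), XZ = (17, 10, -36), XW = (113, -62, -12).
XZ × XW = (-2352, -3864, -2184).
XY · (XZ × XW) = 0.
The scalar triple product vanishes, so the four points are coplanar.

Yes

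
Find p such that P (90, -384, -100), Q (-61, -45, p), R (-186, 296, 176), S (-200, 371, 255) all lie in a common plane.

-2

The points are coplanar iff PQ · (PR × PS) = 0.
Expanding, this is linear in p: (-11180)p + (-22360) = 0.
So p = -2.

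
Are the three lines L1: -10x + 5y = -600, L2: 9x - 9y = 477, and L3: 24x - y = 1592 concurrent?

No

The three lines meet at one point iff the augmented coefficient matrix [aᵢ bᵢ cᵢ] has rank < 3, i.e. its determinant vanishes.
Here the determinant is -90.
Nonzero, so no common point exists.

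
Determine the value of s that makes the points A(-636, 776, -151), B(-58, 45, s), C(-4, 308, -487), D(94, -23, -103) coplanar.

53

Normal to plane ACD: n = (-290928, -275616, -163328); plane equation n·P = -4185280.
Requiring n·B = -4185280: (-163328)s + (4471104) = -4185280.
So s = 53.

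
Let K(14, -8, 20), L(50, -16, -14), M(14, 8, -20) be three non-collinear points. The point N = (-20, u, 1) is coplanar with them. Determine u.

20

Coplanarity requires KL · (KM × KN) = 0.
KL = (36, -8, -34), KM = (0, 16, -40); the triple product is linear in u with coefficient 1440 and constant term -28800.
Setting it to zero: u = 20.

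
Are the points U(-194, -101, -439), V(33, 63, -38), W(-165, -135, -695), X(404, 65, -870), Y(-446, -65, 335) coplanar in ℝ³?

The plane through U, V, W has normal n = UV × UW = (-28350, 69741, -12474) and equation n·P = 3932145.
Checking the remaining points: n·X = 3932145, n·Y = 3932145.
All equal 3932145, so all 5 points lie in one plane.

Yes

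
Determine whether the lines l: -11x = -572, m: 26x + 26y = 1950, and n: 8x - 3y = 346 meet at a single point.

No

Intersecting l and m: solving the 2×2 system gives (x, y) = (52, 23).
Substitute into n: (8)(52) + (-3)(23) = 347.
But n requires 346 ≠ 347, so the three lines have no common point.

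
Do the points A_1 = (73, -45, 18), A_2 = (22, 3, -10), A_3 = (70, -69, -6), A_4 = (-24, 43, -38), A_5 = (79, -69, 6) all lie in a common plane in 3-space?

Yes

The plane through A_1, A_2, A_3 has normal n = A_1A_2 × A_1A_3 = (-1824, -1140, 1368) and equation n·P = -57228.
Checking the remaining points: n·A_4 = -57228, n·A_5 = -57228.
All equal -57228, so all 5 points lie in one plane.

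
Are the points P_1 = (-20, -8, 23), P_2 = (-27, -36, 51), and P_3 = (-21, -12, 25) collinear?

P_1P_2 = (-7, -28, 28), P_1P_3 = (-1, -4, 2).
P_1P_2 × P_1P_3 = (56, -14, 0).
The cross product is nonzero, so the points do not lie on one line.

No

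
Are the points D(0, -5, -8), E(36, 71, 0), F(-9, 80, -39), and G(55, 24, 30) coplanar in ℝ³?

No

The four points are coplanar iff the 3×3 determinant with rows DE, DF, DG is zero.
Rows: (36, 76, 8), (-9, 85, -31), (55, 29, 38).
Expanding along the first row: (36)(4129) − (76)(1363) + (8)(-4936) = 5568.
Nonzero ⇒ not coplanar.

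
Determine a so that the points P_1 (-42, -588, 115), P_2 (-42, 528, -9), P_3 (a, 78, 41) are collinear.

Direction P_1P_2 = (0, 1116, -124). From the y-coordinate of P_3, the parameter along the line is τ = (78 − (-588))/1116 = 37/62.
Then a = (-42) + 37/62·(0) = -42.

-42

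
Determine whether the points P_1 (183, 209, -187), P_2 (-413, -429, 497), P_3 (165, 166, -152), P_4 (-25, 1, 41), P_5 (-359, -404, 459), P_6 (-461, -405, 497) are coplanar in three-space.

The plane through P_1, P_2, P_3 has normal n = P_1P_2 × P_1P_3 = (7082, 8548, 14144) and equation n·P = 437610.
Checking the remaining points: n·P_4 = 411402, n·P_5 = 496266, n·P_6 = 302826.
Since n·P_4 = 411402 ≠ 437610, P_4 is off the plane and the points are not all coplanar.

No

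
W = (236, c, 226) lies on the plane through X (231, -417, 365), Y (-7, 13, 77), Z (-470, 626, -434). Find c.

Coplanarity requires XY · (XZ × XW) = 0.
XY = (-238, 430, -288), XZ = (-701, 1043, -799); the triple product is linear in c with coefficient 11726 and constant term -2720432.
Setting it to zero: c = 232.

232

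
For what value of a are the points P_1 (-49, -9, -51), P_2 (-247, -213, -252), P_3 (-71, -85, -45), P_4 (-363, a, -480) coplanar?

-125

Normal to plane P_1P_2P_3: n = (-16500, 5610, 10560); plane equation n·P = 219450.
Requiring n·P_4 = 219450: (5610)a + (920700) = 219450.
So a = -125.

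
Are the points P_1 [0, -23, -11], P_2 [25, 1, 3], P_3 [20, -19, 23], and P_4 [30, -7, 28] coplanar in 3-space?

No

A normal to the plane through P_1, P_2, P_3 is n = P_1P_2 × P_1P_3 = (760, -570, -380).
The plane has equation n·P = 17290. For P_4: n·P_4 = 16150.
16150 ≠ 17290, so P_4 is off the plane.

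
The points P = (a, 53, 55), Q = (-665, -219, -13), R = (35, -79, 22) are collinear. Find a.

695

Collinearity requires PQ × PR = 0; each component is linear in a.
The y-component gives (35)a + (-24325) = 0, so a = 695.
The remaining components then also vanish.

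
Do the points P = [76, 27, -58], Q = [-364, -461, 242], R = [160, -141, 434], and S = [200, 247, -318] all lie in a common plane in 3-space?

A normal to the plane through P, Q, R is n = PQ × PR = (-189696, 241680, 114912).
The plane has equation n·X = -14556432. For S: n·S = -14786256.
-14786256 ≠ -14556432, so S is off the plane.

No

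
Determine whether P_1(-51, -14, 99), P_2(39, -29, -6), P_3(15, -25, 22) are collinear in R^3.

P_1P_2 = (90, -15, -105), P_1P_3 = (66, -11, -77).
Each component of P_1P_3 is 11/15 times the corresponding component of P_1P_2, so P_1P_3 = 11/15·P_1P_2 and the points are collinear.

Yes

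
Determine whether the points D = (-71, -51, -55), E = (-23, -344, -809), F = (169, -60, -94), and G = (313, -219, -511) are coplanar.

Yes

With D as base: DE = (48, -293, -754), DF = (240, -9, -39), DG = (384, -168, -456).
DF × DG = (-2448, 94464, -36864).
DE · (DF × DG) = 0.
The scalar triple product vanishes, so the four points are coplanar.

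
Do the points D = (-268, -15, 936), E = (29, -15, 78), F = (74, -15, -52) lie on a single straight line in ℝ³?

Yes

DE = (297, 0, -858), DF = (342, 0, -988).
Each component of DF is 38/33 times the corresponding component of DE, so DF = 38/33·DE and the points are collinear.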